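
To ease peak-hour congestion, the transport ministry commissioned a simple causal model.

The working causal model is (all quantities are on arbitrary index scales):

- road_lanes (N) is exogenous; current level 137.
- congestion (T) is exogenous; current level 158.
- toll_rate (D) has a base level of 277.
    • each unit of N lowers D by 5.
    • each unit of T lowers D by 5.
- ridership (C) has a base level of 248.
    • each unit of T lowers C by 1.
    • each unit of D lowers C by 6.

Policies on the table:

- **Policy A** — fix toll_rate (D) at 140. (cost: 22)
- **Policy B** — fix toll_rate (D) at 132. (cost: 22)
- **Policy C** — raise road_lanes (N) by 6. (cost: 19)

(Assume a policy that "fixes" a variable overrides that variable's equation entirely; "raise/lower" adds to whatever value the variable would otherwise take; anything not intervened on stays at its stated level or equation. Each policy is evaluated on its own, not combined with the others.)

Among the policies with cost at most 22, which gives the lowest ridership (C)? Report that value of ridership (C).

Policy A (D := 140):
  N = 137
  T = 158
  D = 140
  C = 248 − 158 − 6·140 = -750
Policy B (D := 132):
  N = 137
  T = 158
  D = 132
  C = 248 − 158 − 6·132 = -702
Policy C (N + 6):
  N = 137 + 6 = 143
  T = 158
  D = 277 − 5·143 − 5·158 = -1228
  C = 248 − 158 − 6·(-1228) = 7458
Comparing — Policy A: C=-750, Policy B: C=-702, Policy C: C=7458. Lowest is -750 (Policy A).

-750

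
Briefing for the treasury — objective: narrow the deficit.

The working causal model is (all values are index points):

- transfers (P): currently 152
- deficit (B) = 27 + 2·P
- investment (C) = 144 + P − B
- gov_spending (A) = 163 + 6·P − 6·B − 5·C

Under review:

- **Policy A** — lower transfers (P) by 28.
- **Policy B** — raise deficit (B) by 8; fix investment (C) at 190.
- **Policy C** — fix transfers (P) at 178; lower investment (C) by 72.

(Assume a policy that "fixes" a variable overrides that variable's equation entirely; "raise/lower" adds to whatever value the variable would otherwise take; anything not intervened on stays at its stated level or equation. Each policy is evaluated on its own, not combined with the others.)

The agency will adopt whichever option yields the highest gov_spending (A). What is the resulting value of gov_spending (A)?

Policy A (P − 28):
  P = 152 − 28 = 124
  B = 27 + 2·124 = 275
  C = 144 + 124 − 275 = -7
  A = 163 + 6·124 − 6·275 − 5·(-7) = -708
Policy B (B + 8, C := 190):
  P = 152
  B = 27 + 2·152 (+8 from intervention) = 339
  C = 190
  A = 163 + 6·152 − 6·339 − 5·190 = -1909
Policy C (P := 178, C − 72):
  P = 178
  B = 27 + 2·178 = 383
  C = 144 + 178 − 383 (−72 from intervention) = -133
  A = 163 + 6·178 − 6·383 − 5·(-133) = -402
Comparing — Policy A: A=-708, Policy B: A=-1909, Policy C: A=-402. Highest is -402 (Policy C).

-402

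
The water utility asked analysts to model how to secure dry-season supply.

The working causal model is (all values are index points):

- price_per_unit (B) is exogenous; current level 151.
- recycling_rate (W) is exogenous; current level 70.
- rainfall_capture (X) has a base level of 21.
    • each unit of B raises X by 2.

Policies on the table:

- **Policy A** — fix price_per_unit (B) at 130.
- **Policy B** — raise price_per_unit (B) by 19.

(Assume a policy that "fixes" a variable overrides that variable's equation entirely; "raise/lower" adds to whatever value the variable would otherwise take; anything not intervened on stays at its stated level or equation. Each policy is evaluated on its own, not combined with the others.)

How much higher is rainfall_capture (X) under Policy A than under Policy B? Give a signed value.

Policy A (B := 130):
  B = 130
  X = 21 + 2·130 = 281
Policy B (B + 19):
  B = 151 + 19 = 170
  X = 21 + 2·170 = 361
X: 281 − 361 = -80

-80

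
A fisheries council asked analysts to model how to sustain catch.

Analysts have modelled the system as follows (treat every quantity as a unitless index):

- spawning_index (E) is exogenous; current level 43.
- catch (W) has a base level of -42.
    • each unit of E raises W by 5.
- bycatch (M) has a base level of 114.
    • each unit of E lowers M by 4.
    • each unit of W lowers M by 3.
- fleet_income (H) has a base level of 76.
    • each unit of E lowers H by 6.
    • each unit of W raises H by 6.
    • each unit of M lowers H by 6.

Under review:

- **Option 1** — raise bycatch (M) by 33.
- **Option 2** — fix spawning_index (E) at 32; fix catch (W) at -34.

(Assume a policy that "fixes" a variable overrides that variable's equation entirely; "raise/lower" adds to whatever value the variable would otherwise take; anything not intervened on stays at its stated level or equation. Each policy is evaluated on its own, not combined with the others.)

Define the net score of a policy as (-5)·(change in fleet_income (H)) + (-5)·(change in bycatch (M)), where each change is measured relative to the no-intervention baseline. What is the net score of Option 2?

22505

Baseline:
  E = 43
  W = -42 + 5·43 = 173
  M = 114 − 4·43 − 3·173 = -577
  H = 76 − 6·43 + 6·173 − 6·(-577) = 4318
Option 2 (E := 32, W := -34):
  E = 32
  W = -34
  M = 114 − 4·32 − 3·(-34) = 88
  H = 76 − 6·32 + 6·(-34) − 6·88 = -848
ΔH = -848 − 4318 = -5166; ΔM = 88 − (-577) = 665
Score = (-5)·(-5166) + (-5)·665 = 22505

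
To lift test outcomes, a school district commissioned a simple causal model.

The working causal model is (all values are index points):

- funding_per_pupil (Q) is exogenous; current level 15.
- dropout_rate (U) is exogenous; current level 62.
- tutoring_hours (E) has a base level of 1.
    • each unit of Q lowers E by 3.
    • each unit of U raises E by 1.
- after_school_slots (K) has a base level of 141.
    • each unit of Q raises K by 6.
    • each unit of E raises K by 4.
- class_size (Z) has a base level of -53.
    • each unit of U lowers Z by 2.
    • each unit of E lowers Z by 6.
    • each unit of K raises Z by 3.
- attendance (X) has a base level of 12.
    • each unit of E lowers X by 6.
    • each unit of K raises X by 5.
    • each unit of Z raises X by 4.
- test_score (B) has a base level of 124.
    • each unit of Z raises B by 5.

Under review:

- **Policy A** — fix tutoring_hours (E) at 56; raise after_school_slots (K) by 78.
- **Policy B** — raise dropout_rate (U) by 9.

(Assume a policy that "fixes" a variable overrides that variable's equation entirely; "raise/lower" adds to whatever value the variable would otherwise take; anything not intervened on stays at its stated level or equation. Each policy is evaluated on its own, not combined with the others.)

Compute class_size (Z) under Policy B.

660

Policy B (U + 9):
  Q = 15
  U = 62 + 9 = 71
  E = 1 − 3·15 + 71 = 27
  K = 141 + 6·15 + 4·27 = 339
  Z = -53 − 2·71 − 6·27 + 3·339 = 660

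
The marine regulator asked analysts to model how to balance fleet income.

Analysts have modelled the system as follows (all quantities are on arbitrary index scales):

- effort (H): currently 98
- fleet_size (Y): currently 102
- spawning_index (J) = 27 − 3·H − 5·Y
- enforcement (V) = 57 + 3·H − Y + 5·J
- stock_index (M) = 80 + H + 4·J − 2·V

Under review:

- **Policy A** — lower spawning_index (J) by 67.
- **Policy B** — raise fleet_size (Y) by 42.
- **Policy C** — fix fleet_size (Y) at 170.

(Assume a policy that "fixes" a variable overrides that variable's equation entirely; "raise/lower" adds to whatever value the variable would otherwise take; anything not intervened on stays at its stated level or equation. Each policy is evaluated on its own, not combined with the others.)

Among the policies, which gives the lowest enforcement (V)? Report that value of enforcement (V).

Policy A (J − 67):
  H = 98
  Y = 102
  J = 27 − 3·98 − 5·102 (−67 from intervention) = -844
  V = 57 + 3·98 − 102 + 5·(-844) = -3971
Policy B (Y + 42):
  H = 98
  Y = 102 + 42 = 144
  J = 27 − 3·98 − 5·144 = -987
  V = 57 + 3·98 − 144 + 5·(-987) = -4728
Policy C (Y := 170):
  H = 98
  Y = 170
  J = 27 − 3·98 − 5·170 = -1117
  V = 57 + 3·98 − 170 + 5·(-1117) = -5404
Comparing — Policy A: V=-3971, Policy B: V=-4728, Policy C: V=-5404. Lowest is -5404 (Policy C).

-5404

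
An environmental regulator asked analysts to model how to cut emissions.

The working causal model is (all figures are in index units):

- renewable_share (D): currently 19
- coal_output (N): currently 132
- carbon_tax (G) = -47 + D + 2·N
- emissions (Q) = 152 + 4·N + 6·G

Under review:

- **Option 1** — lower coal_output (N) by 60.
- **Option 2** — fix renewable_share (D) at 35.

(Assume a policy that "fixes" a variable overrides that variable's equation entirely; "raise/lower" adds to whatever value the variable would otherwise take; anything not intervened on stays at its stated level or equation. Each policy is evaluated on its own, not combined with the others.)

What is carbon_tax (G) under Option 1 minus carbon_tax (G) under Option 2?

-136

Option 1 (N − 60):
  D = 19
  N = 132 − 60 = 72
  G = -47 + 19 + 2·72 = 116
Option 2 (D := 35):
  D = 35
  N = 132
  G = -47 + 35 + 2·132 = 252
G: 116 − 252 = -136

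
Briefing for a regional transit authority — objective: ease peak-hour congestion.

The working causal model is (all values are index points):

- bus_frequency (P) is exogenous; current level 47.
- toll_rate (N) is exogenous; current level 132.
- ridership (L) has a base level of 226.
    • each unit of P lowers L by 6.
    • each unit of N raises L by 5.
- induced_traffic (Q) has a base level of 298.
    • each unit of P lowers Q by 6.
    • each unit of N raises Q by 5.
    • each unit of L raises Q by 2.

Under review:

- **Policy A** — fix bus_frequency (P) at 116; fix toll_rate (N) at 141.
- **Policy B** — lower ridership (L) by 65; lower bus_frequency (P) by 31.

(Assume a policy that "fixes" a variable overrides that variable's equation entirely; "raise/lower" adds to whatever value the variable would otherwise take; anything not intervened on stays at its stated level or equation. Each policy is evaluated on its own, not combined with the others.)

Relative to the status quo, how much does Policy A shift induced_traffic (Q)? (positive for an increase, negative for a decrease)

Baseline:
  P = 47
  N = 132
  L = 226 − 6·47 + 5·132 = 604
  Q = 298 − 6·47 + 5·132 + 2·604 = 1884
Policy A (P := 116, N := 141):
  P = 116
  N = 141
  L = 226 − 6·116 + 5·141 = 235
  Q = 298 − 6·116 + 5·141 + 2·235 = 777
Change in Q: 777 − 1884 = -1107

-1107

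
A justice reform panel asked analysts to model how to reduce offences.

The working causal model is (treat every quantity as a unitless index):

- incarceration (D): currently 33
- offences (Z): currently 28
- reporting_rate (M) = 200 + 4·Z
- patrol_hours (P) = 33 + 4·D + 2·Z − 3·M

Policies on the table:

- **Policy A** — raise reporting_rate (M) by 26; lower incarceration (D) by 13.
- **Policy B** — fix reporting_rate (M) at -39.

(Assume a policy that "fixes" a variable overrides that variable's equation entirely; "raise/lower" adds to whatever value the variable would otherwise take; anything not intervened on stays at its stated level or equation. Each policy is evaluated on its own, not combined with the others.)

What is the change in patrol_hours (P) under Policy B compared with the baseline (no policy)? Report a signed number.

Baseline:
  D = 33
  Z = 28
  M = 200 + 4·28 = 312
  P = 33 + 4·33 + 2·28 − 3·312 = -715
Policy B (M := -39):
  D = 33
  Z = 28
  M = -39
  P = 33 + 4·33 + 2·28 − 3·(-39) = 338
Change in P: 338 − (-715) = 1053

1053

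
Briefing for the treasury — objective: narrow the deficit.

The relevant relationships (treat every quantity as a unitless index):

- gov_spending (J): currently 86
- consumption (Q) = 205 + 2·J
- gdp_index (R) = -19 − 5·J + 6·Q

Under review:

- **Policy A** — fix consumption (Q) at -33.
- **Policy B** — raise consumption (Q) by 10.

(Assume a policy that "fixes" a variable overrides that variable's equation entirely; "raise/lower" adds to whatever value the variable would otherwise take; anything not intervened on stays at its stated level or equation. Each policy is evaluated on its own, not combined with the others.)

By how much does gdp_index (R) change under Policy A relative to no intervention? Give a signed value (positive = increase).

-2460

Baseline:
  J = 86
  Q = 205 + 2·86 = 377
  R = -19 − 5·86 + 6·377 = 1813
Policy A (Q := -33):
  J = 86
  Q = -33
  R = -19 − 5·86 + 6·(-33) = -647
Change in R: -647 − 1813 = -2460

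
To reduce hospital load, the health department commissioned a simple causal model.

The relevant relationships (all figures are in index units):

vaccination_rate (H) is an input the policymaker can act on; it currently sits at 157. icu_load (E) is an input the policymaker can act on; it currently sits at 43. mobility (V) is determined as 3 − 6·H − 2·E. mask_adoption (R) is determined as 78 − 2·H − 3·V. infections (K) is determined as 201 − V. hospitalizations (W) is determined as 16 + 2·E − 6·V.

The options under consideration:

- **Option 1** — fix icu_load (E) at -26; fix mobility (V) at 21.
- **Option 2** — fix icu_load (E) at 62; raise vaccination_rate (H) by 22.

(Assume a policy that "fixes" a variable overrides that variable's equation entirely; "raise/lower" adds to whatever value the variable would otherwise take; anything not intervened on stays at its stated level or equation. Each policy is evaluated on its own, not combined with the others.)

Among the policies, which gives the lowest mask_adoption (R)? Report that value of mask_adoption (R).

-299

Option 1 (E := -26, V := 21):
  H = 157
  E = -26
  V = 21
  R = 78 − 2·157 − 3·21 = -299
Option 2 (E := 62, H + 22):
  H = 157 + 22 = 179
  E = 62
  V = 3 − 6·179 − 2·62 = -1195
  R = 78 − 2·179 − 3·(-1195) = 3305
Comparing — Option 1: R=-299, Option 2: R=3305. Lowest is -299 (Option 1).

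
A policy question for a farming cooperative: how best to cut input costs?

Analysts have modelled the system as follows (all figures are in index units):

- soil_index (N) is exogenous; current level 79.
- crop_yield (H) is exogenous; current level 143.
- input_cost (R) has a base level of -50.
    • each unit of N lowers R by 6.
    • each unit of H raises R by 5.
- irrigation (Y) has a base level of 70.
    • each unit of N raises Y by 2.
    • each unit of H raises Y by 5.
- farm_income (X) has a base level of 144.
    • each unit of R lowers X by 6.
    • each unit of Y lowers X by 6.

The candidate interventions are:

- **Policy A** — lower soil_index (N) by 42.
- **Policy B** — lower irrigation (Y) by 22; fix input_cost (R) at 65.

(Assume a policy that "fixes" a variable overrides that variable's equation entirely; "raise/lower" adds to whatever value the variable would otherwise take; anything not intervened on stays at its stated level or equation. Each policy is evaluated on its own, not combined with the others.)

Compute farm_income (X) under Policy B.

-5772

Policy B (Y − 22, R := 65):
  N = 79
  H = 143
  R = 65
  Y = 70 + 2·79 + 5·143 (−22 from intervention) = 921
  X = 144 − 6·65 − 6·921 = -5772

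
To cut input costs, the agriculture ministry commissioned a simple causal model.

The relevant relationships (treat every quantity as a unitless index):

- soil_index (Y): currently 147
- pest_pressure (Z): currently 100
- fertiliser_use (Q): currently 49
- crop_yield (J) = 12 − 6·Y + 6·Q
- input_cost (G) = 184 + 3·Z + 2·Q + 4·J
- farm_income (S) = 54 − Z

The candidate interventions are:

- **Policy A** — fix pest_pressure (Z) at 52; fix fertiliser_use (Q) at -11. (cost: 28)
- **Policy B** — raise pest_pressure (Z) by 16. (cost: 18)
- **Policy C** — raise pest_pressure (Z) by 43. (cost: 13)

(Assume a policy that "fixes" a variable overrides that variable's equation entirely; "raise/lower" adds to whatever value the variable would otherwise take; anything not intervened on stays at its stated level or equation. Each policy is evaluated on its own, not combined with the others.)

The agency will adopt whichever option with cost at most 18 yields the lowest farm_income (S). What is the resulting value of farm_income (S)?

Policy B (Z + 16):
  Z = 100 + 16 = 116
  S = 54 − 116 = -62
Policy C (Z + 43):
  Z = 100 + 43 = 143
  S = 54 − 143 = -89
Comparing — Policy B: S=-62, Policy C: S=-89. Lowest is -89 (Policy C).

-89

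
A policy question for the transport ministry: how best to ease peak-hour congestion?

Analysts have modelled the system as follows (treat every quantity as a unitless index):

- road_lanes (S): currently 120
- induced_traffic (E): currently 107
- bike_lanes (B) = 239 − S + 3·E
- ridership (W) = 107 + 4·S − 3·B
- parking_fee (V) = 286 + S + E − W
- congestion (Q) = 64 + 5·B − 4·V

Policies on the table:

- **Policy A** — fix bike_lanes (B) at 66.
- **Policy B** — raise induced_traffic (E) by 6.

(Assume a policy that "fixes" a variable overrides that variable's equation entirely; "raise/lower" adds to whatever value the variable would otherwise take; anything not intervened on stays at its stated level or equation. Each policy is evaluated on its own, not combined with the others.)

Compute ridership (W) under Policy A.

Policy A (B := 66):
  S = 120
  E = 107
  B = 66
  W = 107 + 4·120 − 3·66 = 389

389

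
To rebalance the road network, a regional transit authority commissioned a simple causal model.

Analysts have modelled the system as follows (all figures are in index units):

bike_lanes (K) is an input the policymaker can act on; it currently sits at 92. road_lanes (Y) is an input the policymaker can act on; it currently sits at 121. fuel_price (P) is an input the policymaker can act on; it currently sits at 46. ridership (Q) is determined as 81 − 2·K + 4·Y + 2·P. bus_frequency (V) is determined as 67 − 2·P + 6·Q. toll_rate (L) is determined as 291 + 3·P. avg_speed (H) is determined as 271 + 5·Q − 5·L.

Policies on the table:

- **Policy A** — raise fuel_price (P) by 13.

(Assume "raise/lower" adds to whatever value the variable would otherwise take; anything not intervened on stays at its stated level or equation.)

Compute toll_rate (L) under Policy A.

468

Policy A (P + 13):
  P = 46 + 13 = 59
  L = 291 + 3·59 = 468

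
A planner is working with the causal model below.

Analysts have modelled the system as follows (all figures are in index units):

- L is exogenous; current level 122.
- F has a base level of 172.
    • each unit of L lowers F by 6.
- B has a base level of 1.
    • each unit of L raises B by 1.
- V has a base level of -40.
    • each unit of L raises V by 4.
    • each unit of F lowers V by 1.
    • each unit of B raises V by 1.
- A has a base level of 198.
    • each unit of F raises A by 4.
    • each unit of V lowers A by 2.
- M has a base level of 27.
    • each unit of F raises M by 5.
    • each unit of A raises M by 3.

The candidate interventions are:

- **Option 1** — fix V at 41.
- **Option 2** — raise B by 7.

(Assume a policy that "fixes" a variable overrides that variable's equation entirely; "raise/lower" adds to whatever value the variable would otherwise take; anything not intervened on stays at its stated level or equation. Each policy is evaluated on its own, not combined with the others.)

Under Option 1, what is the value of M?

Option 1 (V := 41):
  L = 122
  F = 172 − 6·122 = -560
  B = 1 + 122 = 123
  V = 41
  A = 198 + 4·(-560) − 2·41 = -2124
  M = 27 + 5·(-560) + 3·(-2124) = -9145

-9145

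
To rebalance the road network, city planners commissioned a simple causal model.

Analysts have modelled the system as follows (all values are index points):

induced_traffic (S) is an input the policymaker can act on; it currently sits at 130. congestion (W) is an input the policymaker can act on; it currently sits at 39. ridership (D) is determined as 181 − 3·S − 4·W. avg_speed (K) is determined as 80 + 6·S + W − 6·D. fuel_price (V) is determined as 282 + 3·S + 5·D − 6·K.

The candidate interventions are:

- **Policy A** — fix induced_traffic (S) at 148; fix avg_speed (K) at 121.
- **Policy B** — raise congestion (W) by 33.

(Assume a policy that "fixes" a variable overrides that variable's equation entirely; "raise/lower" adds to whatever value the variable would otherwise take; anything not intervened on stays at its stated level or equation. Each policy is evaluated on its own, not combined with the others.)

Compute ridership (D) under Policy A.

-419

Policy A (S := 148, K := 121):
  S = 148
  W = 39
  D = 181 − 3·148 − 4·39 = -419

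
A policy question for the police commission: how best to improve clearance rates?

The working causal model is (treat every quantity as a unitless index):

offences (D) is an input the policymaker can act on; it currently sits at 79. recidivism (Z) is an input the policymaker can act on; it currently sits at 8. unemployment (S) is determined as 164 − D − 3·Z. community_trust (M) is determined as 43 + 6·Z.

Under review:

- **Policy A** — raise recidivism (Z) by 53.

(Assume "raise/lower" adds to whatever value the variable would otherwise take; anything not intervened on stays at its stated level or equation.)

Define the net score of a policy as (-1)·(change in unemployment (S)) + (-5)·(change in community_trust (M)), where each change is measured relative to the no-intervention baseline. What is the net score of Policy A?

-1431

Baseline:
  D = 79
  Z = 8
  S = 164 − 79 − 3·8 = 61
  M = 43 + 6·8 = 91
Policy A (Z + 53):
  D = 79
  Z = 8 + 53 = 61
  S = 164 − 79 − 3·61 = -98
  M = 43 + 6·61 = 409
ΔS = -98 − 61 = -159; ΔM = 409 − 91 = 318
Score = (-1)·(-159) + (-5)·318 = -1431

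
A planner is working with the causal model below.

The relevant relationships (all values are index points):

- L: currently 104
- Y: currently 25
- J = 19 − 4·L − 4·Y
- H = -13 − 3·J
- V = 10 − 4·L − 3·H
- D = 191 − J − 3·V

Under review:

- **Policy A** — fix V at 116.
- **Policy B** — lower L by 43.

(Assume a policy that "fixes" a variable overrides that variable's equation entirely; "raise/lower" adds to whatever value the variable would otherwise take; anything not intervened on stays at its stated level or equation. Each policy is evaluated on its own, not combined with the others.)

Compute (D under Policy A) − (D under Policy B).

-9536

Policy A (V := 116):
  L = 104
  Y = 25
  J = 19 − 4·104 − 4·25 = -497
  H = -13 − 3·(-497) = 1478
  V = 116
  D = 191 − (-497) − 3·116 = 340
Policy B (L − 43):
  L = 104 − 43 = 61
  Y = 25
  J = 19 − 4·61 − 4·25 = -325
  H = -13 − 3·(-325) = 962
  V = 10 − 4·61 − 3·962 = -3120
  D = 191 − (-325) − 3·(-3120) = 9876
D: 340 − 9876 = -9536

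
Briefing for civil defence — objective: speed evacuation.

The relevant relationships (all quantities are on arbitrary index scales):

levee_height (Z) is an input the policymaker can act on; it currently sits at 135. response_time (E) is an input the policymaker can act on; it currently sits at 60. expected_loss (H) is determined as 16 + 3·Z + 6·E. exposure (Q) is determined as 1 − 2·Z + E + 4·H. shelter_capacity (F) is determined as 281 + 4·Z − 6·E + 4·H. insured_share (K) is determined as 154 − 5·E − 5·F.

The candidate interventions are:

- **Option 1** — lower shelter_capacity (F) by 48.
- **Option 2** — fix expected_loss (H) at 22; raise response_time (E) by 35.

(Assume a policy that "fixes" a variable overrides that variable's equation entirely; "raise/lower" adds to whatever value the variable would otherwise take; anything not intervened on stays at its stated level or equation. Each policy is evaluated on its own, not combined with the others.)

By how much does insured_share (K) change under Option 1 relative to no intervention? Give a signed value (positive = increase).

Baseline:
  Z = 135
  E = 60
  H = 16 + 3·135 + 6·60 = 781
  F = 281 + 4·135 − 6·60 + 4·781 = 3585
  K = 154 − 5·60 − 5·3585 = -18071
Option 1 (F − 48):
  Z = 135
  E = 60
  H = 16 + 3·135 + 6·60 = 781
  F = 281 + 4·135 − 6·60 + 4·781 (−48 from intervention) = 3537
  K = 154 − 5·60 − 5·3537 = -17831
Change in K: -17831 − (-18071) = 240

240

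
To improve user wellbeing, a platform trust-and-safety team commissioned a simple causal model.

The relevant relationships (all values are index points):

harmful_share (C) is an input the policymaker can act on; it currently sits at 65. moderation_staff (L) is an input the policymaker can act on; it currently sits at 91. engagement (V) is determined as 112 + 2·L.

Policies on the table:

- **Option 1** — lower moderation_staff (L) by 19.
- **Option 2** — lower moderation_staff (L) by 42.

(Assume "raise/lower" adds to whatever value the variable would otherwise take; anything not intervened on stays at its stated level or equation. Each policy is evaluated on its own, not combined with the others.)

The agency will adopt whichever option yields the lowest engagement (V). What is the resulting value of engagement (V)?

210

Option 1 (L − 19):
  L = 91 − 19 = 72
  V = 112 + 2·72 = 256
Option 2 (L − 42):
  L = 91 − 42 = 49
  V = 112 + 2·49 = 210
Comparing — Option 1: V=256, Option 2: V=210. Lowest is 210 (Option 2).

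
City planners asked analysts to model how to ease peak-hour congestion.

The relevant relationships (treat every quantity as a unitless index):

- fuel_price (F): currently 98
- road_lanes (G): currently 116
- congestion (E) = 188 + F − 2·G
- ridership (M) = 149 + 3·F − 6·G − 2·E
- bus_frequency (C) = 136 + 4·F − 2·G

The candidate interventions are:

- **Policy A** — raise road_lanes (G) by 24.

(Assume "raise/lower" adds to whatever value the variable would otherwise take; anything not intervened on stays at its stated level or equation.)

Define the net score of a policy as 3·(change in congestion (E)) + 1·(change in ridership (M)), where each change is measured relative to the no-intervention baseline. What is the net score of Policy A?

Baseline:
  F = 98
  G = 116
  E = 188 + 98 − 2·116 = 54
  M = 149 + 3·98 − 6·116 − 2·54 = -361
Policy A (G + 24):
  F = 98
  G = 116 + 24 = 140
  E = 188 + 98 − 2·140 = 6
  M = 149 + 3·98 − 6·140 − 2·6 = -409
ΔE = 6 − 54 = -48; ΔM = -409 − (-361) = -48
Score = 3·(-48) + 1·(-48) = -192

-192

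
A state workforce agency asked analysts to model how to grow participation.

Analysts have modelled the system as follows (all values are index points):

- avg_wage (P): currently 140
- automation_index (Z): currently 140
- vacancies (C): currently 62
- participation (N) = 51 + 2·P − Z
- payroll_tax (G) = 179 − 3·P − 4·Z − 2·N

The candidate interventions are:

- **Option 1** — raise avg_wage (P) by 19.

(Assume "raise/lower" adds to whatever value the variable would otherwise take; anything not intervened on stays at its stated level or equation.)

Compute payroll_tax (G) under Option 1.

-1316

Option 1 (P + 19):
  P = 140 + 19 = 159
  Z = 140
  N = 51 + 2·159 − 140 = 229
  G = 179 − 3·159 − 4·140 − 2·229 = -1316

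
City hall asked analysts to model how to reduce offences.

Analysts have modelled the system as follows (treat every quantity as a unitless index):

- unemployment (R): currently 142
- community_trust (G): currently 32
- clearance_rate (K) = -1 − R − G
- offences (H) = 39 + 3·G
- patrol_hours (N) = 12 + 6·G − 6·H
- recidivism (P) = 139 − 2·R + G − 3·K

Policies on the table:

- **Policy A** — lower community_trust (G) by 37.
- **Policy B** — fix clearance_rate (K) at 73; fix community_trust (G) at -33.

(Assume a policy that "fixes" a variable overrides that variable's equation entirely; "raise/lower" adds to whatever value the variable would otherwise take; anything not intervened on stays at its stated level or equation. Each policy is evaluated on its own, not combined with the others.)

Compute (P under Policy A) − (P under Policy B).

661

Policy A (G − 37):
  R = 142
  G = 32 − 37 = -5
  K = -1 − 142 − (-5) = -138
  P = 139 − 2·142 + (-5) − 3·(-138) = 264
Policy B (K := 73, G := -33):
  R = 142
  G = -33
  K = 73
  P = 139 − 2·142 + (-33) − 3·73 = -397
P: 264 − (-397) = 661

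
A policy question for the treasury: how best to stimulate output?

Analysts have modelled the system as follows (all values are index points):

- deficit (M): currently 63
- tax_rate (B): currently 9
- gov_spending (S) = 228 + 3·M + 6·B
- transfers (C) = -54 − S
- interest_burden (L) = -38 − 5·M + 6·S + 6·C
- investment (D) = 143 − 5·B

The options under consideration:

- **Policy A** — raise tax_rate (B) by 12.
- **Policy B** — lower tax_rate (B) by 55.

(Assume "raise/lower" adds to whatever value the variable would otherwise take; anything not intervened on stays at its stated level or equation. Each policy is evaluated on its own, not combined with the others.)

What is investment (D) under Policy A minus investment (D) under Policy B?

-335

Policy A (B + 12):
  B = 9 + 12 = 21
  D = 143 − 5·21 = 38
Policy B (B − 55):
  B = 9 − 55 = -46
  D = 143 − 5·(-46) = 373
D: 38 − 373 = -335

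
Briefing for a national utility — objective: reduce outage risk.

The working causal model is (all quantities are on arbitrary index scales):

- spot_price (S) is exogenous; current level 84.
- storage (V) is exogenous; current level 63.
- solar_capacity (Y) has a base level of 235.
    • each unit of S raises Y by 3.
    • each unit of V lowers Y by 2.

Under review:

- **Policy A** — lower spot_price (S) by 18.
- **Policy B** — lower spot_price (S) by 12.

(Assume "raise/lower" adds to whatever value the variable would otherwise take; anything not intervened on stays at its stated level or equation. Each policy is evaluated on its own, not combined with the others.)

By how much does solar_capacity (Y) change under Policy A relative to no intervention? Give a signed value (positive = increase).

-54

Baseline:
  S = 84
  V = 63
  Y = 235 + 3·84 − 2·63 = 361
Policy A (S − 18):
  S = 84 − 18 = 66
  V = 63
  Y = 235 + 3·66 − 2·63 = 307
Change in Y: 307 − 361 = -54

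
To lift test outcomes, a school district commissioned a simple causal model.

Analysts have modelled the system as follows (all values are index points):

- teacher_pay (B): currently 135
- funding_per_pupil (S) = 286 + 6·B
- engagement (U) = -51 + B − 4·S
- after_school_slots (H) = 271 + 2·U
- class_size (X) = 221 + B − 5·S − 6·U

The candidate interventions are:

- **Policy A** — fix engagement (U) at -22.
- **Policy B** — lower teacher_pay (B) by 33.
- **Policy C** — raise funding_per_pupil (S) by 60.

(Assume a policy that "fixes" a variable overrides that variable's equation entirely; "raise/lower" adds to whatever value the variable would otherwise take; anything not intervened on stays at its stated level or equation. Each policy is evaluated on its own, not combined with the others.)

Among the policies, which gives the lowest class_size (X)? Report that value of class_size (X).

-4992

Policy A (U := -22):
  B = 135
  S = 286 + 6·135 = 1096
  U = -22
  X = 221 + 135 − 5·1096 − 6·(-22) = -4992
Policy B (B − 33):
  B = 135 − 33 = 102
  S = 286 + 6·102 = 898
  U = -51 + 102 − 4·898 = -3541
  X = 221 + 102 − 5·898 − 6·(-3541) = 17079
Policy C (S + 60):
  B = 135
  S = 286 + 6·135 (+60 from intervention) = 1156
  U = -51 + 135 − 4·1156 = -4540
  X = 221 + 135 − 5·1156 − 6·(-4540) = 21816
Comparing — Policy A: X=-4992, Policy B: X=17079, Policy C: X=21816. Lowest is -4992 (Policy A).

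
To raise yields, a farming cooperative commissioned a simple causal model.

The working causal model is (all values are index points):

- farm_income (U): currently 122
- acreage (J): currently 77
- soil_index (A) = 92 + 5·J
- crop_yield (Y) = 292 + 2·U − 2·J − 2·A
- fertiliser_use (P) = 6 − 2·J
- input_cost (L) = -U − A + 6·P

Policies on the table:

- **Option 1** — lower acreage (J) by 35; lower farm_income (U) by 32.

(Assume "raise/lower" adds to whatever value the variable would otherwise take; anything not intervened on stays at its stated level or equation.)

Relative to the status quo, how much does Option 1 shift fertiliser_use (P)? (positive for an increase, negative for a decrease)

Baseline:
  J = 77
  P = 6 − 2·77 = -148
Option 1 (J − 35, U − 32):
  J = 77 − 35 = 42
  P = 6 − 2·42 = -78
Change in P: -78 − (-148) = 70

70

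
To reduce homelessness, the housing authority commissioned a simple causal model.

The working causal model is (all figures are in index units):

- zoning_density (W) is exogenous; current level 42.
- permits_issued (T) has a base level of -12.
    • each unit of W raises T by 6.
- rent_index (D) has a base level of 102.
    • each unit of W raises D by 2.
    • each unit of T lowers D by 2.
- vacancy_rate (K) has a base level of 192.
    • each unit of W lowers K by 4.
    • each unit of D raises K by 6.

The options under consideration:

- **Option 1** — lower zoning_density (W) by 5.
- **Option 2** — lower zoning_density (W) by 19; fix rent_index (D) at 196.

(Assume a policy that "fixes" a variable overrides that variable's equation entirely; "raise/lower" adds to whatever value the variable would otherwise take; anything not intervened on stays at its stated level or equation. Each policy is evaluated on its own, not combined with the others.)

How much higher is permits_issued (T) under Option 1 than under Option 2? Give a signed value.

Option 1 (W − 5):
  W = 42 − 5 = 37
  T = -12 + 6·37 = 210
Option 2 (W − 19, D := 196):
  W = 42 − 19 = 23
  T = -12 + 6·23 = 126
T: 210 − 126 = 84

84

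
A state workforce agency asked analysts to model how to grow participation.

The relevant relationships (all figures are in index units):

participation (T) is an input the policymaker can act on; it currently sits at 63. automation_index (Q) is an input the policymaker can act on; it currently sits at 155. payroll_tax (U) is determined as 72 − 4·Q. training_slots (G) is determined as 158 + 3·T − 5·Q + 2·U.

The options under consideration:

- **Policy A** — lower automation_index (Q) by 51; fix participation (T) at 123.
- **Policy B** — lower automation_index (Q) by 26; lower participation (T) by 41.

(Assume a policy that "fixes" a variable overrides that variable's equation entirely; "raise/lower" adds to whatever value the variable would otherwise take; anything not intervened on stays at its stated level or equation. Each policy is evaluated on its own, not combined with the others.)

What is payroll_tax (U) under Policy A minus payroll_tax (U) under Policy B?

100

Policy A (Q − 51, T := 123):
  Q = 155 − 51 = 104
  U = 72 − 4·104 = -344
Policy B (Q − 26, T − 41):
  Q = 155 − 26 = 129
  U = 72 − 4·129 = -444
U: -344 − (-444) = 100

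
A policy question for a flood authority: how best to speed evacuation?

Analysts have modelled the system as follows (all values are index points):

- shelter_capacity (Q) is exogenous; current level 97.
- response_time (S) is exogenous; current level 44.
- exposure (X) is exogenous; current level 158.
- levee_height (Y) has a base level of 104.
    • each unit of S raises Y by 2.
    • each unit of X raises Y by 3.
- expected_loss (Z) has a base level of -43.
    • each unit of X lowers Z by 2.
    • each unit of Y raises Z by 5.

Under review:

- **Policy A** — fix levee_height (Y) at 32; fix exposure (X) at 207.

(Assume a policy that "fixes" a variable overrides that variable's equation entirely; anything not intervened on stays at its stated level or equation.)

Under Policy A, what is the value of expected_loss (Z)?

-297

Policy A (Y := 32, X := 207):
  S = 44
  X = 207
  Y = 32
  Z = -43 − 2·207 + 5·32 = -297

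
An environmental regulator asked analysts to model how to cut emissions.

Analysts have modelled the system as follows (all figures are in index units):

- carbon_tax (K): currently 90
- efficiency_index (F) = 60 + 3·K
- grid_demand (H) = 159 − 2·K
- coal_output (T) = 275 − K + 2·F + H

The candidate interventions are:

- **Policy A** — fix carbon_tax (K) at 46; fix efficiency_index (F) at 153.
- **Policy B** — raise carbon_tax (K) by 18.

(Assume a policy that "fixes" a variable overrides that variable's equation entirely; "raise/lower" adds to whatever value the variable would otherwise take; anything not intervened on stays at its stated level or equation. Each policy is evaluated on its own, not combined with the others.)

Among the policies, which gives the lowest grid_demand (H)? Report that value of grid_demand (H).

-57

Policy A (K := 46, F := 153):
  K = 46
  H = 159 − 2·46 = 67
Policy B (K + 18):
  K = 90 + 18 = 108
  H = 159 − 2·108 = -57
Comparing — Policy A: H=67, Policy B: H=-57. Lowest is -57 (Policy B).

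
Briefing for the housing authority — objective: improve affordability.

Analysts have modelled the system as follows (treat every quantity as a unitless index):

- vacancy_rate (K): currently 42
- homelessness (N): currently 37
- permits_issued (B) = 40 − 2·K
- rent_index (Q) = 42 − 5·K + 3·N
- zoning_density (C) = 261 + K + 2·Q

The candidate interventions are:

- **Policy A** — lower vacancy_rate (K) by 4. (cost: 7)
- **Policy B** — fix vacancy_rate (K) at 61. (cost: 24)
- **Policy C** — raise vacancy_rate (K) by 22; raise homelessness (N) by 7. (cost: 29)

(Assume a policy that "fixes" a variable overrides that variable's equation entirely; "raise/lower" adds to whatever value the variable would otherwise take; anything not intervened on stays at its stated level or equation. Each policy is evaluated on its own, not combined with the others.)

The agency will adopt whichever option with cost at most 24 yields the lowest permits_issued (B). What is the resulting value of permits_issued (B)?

-82

Policy A (K − 4):
  K = 42 − 4 = 38
  B = 40 − 2·38 = -36
Policy B (K := 61):
  K = 61
  B = 40 − 2·61 = -82
Comparing — Policy A: B=-36, Policy B: B=-82. Lowest is -82 (Policy B).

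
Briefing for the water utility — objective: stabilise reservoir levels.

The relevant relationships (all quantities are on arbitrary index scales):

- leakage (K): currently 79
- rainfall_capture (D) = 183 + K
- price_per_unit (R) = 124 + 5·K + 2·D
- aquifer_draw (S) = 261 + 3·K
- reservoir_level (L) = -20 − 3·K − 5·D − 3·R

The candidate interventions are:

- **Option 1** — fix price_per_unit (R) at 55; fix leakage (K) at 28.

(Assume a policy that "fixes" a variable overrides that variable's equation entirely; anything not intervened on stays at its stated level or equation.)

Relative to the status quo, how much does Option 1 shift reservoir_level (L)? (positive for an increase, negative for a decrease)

3372

Baseline:
  K = 79
  D = 183 + 79 = 262
  R = 124 + 5·79 + 2·262 = 1043
  L = -20 − 3·79 − 5·262 − 3·1043 = -4696
Option 1 (R := 55, K := 28):
  K = 28
  D = 183 + 28 = 211
  R = 55
  L = -20 − 3·28 − 5·211 − 3·55 = -1324
Change in L: -1324 − (-4696) = 3372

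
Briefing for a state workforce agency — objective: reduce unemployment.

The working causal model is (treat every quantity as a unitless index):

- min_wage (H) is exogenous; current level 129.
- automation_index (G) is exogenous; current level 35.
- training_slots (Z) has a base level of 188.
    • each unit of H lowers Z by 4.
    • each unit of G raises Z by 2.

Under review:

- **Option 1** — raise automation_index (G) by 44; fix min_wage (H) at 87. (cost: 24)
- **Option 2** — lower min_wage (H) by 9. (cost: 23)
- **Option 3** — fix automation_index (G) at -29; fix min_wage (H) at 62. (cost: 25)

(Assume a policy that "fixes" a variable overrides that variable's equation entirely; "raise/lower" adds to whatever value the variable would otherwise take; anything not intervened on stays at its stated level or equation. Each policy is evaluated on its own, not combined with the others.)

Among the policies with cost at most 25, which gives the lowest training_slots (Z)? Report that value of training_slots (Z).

Option 1 (G + 44, H := 87):
  H = 87
  G = 35 + 44 = 79
  Z = 188 − 4·87 + 2·79 = -2
Option 2 (H − 9):
  H = 129 − 9 = 120
  G = 35
  Z = 188 − 4·120 + 2·35 = -222
Option 3 (G := -29, H := 62):
  H = 62
  G = -29
  Z = 188 − 4·62 + 2·(-29) = -118
Comparing — Option 1: Z=-2, Option 2: Z=-222, Option 3: Z=-118. Lowest is -222 (Option 2).

-222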